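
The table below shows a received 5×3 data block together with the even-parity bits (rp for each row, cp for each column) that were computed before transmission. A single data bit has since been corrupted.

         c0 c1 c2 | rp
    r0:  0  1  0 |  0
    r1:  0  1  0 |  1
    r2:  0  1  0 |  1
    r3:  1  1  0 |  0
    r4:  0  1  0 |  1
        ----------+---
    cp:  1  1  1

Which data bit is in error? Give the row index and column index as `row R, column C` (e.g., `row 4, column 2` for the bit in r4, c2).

Recompute each row's even parity and compare to rp:
  r0: data parity 1, sent rp 0 → mismatch
  r1: data parity 1, sent rp 1 → ok
  r2: data parity 1, sent rp 1 → ok
  r3: data parity 0, sent rp 0 → ok
  r4: data parity 1, sent rp 1 → ok
Recompute each column's even parity and compare to cp:
  c0: data parity 1, sent cp 1 → ok
  c1: data parity 1, sent cp 1 → ok
  c2: data parity 0, sent cp 1 → mismatch
Exactly one row (r0) and one column (c2) fail → the flipped bit is at their intersection.

row 0, column 2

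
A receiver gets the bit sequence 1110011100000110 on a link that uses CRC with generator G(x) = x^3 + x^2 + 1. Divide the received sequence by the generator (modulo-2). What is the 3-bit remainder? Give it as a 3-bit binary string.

000

Modulo-2 division of 1110011100000110 by 1101:
  pos 0: 1110 XOR 1101 = 0011
  pos 2: 1101 XOR 1101 = 0000
  pos 6: 1100 XOR 1101 = 0001
  pos 9: 1000 XOR 1101 = 0101
  pos 10: 1011 XOR 1101 = 0110
  pos 11: 1101 XOR 1101 = 0000
Remainder = 000 (zero — the frame passes the CRC check).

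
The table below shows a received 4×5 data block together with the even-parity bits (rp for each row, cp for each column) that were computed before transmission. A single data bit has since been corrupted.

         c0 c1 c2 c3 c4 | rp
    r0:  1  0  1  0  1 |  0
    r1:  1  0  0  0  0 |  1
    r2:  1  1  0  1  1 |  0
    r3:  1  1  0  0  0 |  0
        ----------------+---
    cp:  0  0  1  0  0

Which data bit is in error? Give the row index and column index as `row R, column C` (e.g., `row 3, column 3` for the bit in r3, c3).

row 0, column 3

Recompute each row's even parity and compare to rp:
  r0: data parity 1, sent rp 0 → mismatch
  r1: data parity 1, sent rp 1 → ok
  r2: data parity 0, sent rp 0 → ok
  r3: data parity 0, sent rp 0 → ok
Recompute each column's even parity and compare to cp:
  c0: data parity 0, sent cp 0 → ok
  c1: data parity 0, sent cp 0 → ok
  c2: data parity 1, sent cp 1 → ok
  c3: data parity 1, sent cp 0 → mismatch
  c4: data parity 0, sent cp 0 → ok
Exactly one row (r0) and one column (c3) fail → the flipped bit is at their intersection.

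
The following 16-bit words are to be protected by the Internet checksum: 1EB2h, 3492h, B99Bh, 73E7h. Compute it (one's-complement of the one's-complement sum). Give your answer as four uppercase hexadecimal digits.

One's-complement addition (fold any carry out of bit 15 back into bit 0):
  0x1EB2 + 0x3492 = 0x05344
  0x5344 + 0xB99B = 0x10CDF → wrap carry → 0x0CE0
  0x0CE0 + 0x73E7 = 0x080C7
One's-complement sum = 0x80C7.
Checksum = ~0x80C7 & 0xFFFF = 0x7F38.

7F38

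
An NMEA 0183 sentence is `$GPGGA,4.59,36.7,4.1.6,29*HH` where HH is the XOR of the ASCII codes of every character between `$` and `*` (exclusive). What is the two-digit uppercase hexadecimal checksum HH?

64

XOR the ASCII codes of the payload characters:
  'G' = 0x47 → acc = 0x47
  'P' = 0x50 → acc = 0x17
  'G' = 0x47 → acc = 0x50
  'G' = 0x47 → acc = 0x17
  'A' = 0x41 → acc = 0x56
  ',' = 0x2C → acc = 0x7A
  '4' = 0x34 → acc = 0x4E
  '.' = 0x2E → acc = 0x60
  '5' = 0x35 → acc = 0x55
  '9' = 0x39 → acc = 0x6C
  ',' = 0x2C → acc = 0x40
  '3' = 0x33 → acc = 0x73
  '6' = 0x36 → acc = 0x45
  '.' = 0x2E → acc = 0x6B
  '7' = 0x37 → acc = 0x5C
  ',' = 0x2C → acc = 0x70
  '4' = 0x34 → acc = 0x44
  '.' = 0x2E → acc = 0x6A
  '1' = 0x31 → acc = 0x5B
  '.' = 0x2E → acc = 0x75
  '6' = 0x36 → acc = 0x43
  ',' = 0x2C → acc = 0x6F
  '2' = 0x32 → acc = 0x5D
  '9' = 0x39 → acc = 0x64
Checksum = 0x64.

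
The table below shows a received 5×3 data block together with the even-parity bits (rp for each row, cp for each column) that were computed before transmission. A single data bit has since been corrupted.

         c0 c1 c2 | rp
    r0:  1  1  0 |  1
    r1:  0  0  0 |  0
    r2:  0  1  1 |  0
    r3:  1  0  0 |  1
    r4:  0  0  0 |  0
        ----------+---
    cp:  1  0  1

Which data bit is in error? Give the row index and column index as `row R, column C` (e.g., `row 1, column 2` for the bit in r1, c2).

row 0, column 0

Recompute each row's even parity and compare to rp:
  r0: data parity 0, sent rp 1 → mismatch
  r1: data parity 0, sent rp 0 → ok
  r2: data parity 0, sent rp 0 → ok
  r3: data parity 1, sent rp 1 → ok
  r4: data parity 0, sent rp 0 → ok
Recompute each column's even parity and compare to cp:
  c0: data parity 0, sent cp 1 → mismatch
  c1: data parity 0, sent cp 0 → ok
  c2: data parity 1, sent cp 1 → ok
Exactly one row (r0) and one column (c0) fail → the flipped bit is at their intersection.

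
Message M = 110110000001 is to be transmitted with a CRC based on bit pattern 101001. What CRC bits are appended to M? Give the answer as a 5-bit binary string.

01000

Append 5 zeros: 11011000000100000. Divide by 101001 (XOR where the leading bit is 1):
  pos 0: 110110 XOR 101001 = 011111
  pos 1: 111110 XOR 101001 = 010111
  pos 2: 101110 XOR 101001 = 000111
  pos 5: 111000 XOR 101001 = 010001
  pos 6: 100011 XOR 101001 = 001010
  pos 8: 101000 XOR 101001 = 000001
Remainder (last 5 bits) = 01000. This is the CRC / FCS.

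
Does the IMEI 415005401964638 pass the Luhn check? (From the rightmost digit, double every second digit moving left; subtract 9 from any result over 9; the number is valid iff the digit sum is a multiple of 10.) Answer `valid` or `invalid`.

From the right, keep odd positions and double even positions (subtract 9 from any doubled value over 9):
  doubled (positions 2,4,...): 6 8 9 0 1 0 2 → sum 26
  kept (positions 1,3,...): 8 6 6 1 4 0 5 4 → sum 34
Total = 60.
60 mod 10 = 0, so the number is valid.

valid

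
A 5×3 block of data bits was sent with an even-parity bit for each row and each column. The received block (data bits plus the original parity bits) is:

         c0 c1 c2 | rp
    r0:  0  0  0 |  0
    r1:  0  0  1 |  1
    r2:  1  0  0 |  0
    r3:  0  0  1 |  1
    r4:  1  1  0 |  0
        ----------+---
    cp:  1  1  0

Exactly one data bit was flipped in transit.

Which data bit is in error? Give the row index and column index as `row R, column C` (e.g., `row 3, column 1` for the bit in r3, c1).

Recompute each row's even parity and compare to rp:
  r0: data parity 0, sent rp 0 → ok
  r1: data parity 1, sent rp 1 → ok
  r2: data parity 1, sent rp 0 → mismatch
  r3: data parity 1, sent rp 1 → ok
  r4: data parity 0, sent rp 0 → ok
Recompute each column's even parity and compare to cp:
  c0: data parity 0, sent cp 1 → mismatch
  c1: data parity 1, sent cp 1 → ok
  c2: data parity 0, sent cp 0 → ok
Exactly one row (r2) and one column (c0) fail → the flipped bit is at their intersection.

row 2, column 0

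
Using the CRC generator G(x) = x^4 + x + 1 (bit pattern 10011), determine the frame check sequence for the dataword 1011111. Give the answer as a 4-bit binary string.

0000

Append 4 zeros: 10111110000. Divide by 10011 (XOR where the leading bit is 1):
  pos 0: 10111 XOR 10011 = 00100
  pos 2: 10011 XOR 10011 = 00000
Remainder (last 4 bits) = 0000. This is the CRC / FCS.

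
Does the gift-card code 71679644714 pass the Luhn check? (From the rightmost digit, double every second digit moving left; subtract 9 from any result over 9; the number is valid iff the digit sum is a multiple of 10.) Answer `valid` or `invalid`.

From the right, keep odd positions and double even positions (subtract 9 from any doubled value over 9):
  doubled (positions 2,4,...): 2 8 3 5 2 → sum 20
  kept (positions 1,3,...): 4 7 4 9 6 7 → sum 37
Total = 57.
57 mod 10 = 7, so the number is invalid.

invalid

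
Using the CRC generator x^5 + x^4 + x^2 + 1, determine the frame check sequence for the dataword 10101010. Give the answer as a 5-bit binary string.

10010

Append 5 zeros: 1010101000000. Divide by 110101 (XOR where the leading bit is 1):
  pos 0: 101010 XOR 110101 = 011111
  pos 1: 111111 XOR 110101 = 001010
  pos 3: 101000 XOR 110101 = 011101
  pos 4: 111010 XOR 110101 = 001111
  pos 6: 111100 XOR 110101 = 001001
Remainder (last 5 bits) = 10010. This is the CRC / FCS.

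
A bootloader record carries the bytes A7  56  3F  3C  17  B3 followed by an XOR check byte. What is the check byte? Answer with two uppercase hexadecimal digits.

XOR the bytes together:
  start with 0xA7
  0xA7 ⊕ 0x56 = 0xF1
  0xF1 ⊕ 0x3F = 0xCE
  0xCE ⊕ 0x3C = 0xF2
  0xF2 ⊕ 0x17 = 0xE5
  0xE5 ⊕ 0xB3 = 0x56

56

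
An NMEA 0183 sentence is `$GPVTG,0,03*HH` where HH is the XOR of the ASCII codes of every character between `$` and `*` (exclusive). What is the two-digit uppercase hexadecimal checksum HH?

XOR the ASCII codes of the payload characters:
  'G' = 0x47 → acc = 0x47
  'P' = 0x50 → acc = 0x17
  'V' = 0x56 → acc = 0x41
  'T' = 0x54 → acc = 0x15
  'G' = 0x47 → acc = 0x52
  ',' = 0x2C → acc = 0x7E
  '0' = 0x30 → acc = 0x4E
  ',' = 0x2C → acc = 0x62
  '0' = 0x30 → acc = 0x52
  '3' = 0x33 → acc = 0x61
Checksum = 0x61.

61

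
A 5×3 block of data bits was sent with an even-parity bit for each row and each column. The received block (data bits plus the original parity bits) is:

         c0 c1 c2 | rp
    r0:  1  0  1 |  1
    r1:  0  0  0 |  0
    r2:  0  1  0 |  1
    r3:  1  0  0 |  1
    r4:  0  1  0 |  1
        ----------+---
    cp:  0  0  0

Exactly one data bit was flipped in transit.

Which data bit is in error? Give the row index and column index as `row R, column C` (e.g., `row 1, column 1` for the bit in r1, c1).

row 0, column 2

Recompute each row's even parity and compare to rp:
  r0: data parity 0, sent rp 1 → mismatch
  r1: data parity 0, sent rp 0 → ok
  r2: data parity 1, sent rp 1 → ok
  r3: data parity 1, sent rp 1 → ok
  r4: data parity 1, sent rp 1 → ok
Recompute each column's even parity and compare to cp:
  c0: data parity 0, sent cp 0 → ok
  c1: data parity 0, sent cp 0 → ok
  c2: data parity 1, sent cp 0 → mismatch
Exactly one row (r0) and one column (c2) fail → the flipped bit is at their intersection.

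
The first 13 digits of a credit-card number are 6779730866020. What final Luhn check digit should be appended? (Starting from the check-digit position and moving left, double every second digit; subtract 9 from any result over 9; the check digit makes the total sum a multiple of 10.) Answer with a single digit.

9

Partial digits right→left: 0 2 0 6 6 8 0 3 7 9 7 7 6
Double every second digit counting from the check-digit position (so the 1st, 3rd, 5th, ... of the partial from the right).
  doubled (with −9 where >9): 0 0 3 0 5 5 3 → sum 16
  kept as-is: 2 6 8 3 9 7 → sum 35
Total = 16 + 35 = 51.
Check digit = (10 − (51 mod 10)) mod 10 = 9.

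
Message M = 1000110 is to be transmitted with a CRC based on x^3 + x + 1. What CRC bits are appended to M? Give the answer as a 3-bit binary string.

Append 3 zeros: 1000110000. Divide by 1011 (XOR where the leading bit is 1):
  pos 0: 1000 XOR 1011 = 0011
  pos 2: 1111 XOR 1011 = 0100
  pos 3: 1000 XOR 1011 = 0011
  pos 5: 1100 XOR 1011 = 0111
  pos 6: 1110 XOR 1011 = 0101
Remainder (last 3 bits) = 101. This is the CRC / FCS.

101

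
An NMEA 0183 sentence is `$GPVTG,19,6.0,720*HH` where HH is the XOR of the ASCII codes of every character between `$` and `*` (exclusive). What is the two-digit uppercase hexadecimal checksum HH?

XOR the ASCII codes of the payload characters:
  'G' = 0x47 → acc = 0x47
  'P' = 0x50 → acc = 0x17
  'V' = 0x56 → acc = 0x41
  'T' = 0x54 → acc = 0x15
  'G' = 0x47 → acc = 0x52
  ',' = 0x2C → acc = 0x7E
  '1' = 0x31 → acc = 0x4F
  '9' = 0x39 → acc = 0x76
  ',' = 0x2C → acc = 0x5A
  '6' = 0x36 → acc = 0x6C
  '.' = 0x2E → acc = 0x42
  '0' = 0x30 → acc = 0x72
  ',' = 0x2C → acc = 0x5E
  '7' = 0x37 → acc = 0x69
  '2' = 0x32 → acc = 0x5B
  '0' = 0x30 → acc = 0x6B
Checksum = 0x6B.

6B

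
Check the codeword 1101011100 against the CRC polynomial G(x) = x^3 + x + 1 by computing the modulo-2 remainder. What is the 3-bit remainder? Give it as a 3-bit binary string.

010

Modulo-2 division of 1101011100 by 1011:
  pos 0: 1101 XOR 1011 = 0110
  pos 1: 1100 XOR 1011 = 0111
  pos 2: 1111 XOR 1011 = 0100
  pos 3: 1001 XOR 1011 = 0010
  pos 5: 1010 XOR 1011 = 0001
Remainder = 010 (nonzero — an error is detected).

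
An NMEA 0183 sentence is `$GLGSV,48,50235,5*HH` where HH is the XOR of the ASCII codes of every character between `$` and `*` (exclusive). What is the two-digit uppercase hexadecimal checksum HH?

XOR the ASCII codes of the payload characters:
  'G' = 0x47 → acc = 0x47
  'L' = 0x4C → acc = 0x0B
  'G' = 0x47 → acc = 0x4C
  'S' = 0x53 → acc = 0x1F
  'V' = 0x56 → acc = 0x49
  ',' = 0x2C → acc = 0x65
  '4' = 0x34 → acc = 0x51
  '8' = 0x38 → acc = 0x69
  ',' = 0x2C → acc = 0x45
  '5' = 0x35 → acc = 0x70
  '0' = 0x30 → acc = 0x40
  '2' = 0x32 → acc = 0x72
  '3' = 0x33 → acc = 0x41
  '5' = 0x35 → acc = 0x74
  ',' = 0x2C → acc = 0x58
  '5' = 0x35 → acc = 0x6D
Checksum = 0x6D.

6D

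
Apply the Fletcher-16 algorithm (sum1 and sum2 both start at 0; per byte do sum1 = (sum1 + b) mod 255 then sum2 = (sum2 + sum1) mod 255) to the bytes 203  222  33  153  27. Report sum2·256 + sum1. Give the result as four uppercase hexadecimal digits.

Running sums (mod 255):
  after byte 0 (203): sum1=203, sum2=203
  after byte 1 (222): sum1=170, sum2=118
  after byte 2 (33): sum1=203, sum2=66
  after byte 3 (153): sum1=101, sum2=167
  after byte 4 (27): sum1=128, sum2=40
Checksum = sum2·256 + sum1 = 40·256 + 128 = 10368 = 0x2880.

2880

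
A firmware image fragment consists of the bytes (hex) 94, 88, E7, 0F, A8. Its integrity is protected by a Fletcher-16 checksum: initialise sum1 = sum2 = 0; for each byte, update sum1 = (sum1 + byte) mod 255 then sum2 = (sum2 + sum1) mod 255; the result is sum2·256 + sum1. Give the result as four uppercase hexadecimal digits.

Running sums (mod 255):
  after byte 0 (94): sum1=148, sum2=148
  after byte 1 (88): sum1=29, sum2=177
  after byte 2 (E7): sum1=5, sum2=182
  after byte 3 (0F): sum1=20, sum2=202
  after byte 4 (A8): sum1=188, sum2=135
Checksum = sum2·256 + sum1 = 135·256 + 188 = 34748 = 0x87BC.

87BC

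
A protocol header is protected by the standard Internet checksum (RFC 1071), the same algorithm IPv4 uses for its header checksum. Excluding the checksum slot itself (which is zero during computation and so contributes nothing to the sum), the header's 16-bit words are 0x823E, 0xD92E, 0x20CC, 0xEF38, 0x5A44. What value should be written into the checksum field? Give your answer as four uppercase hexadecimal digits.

One's-complement addition (fold any carry out of bit 15 back into bit 0):
  0x823E + 0xD92E = 0x15B6C → wrap carry → 0x5B6D
  0x5B6D + 0x20CC = 0x07C39
  0x7C39 + 0xEF38 = 0x16B71 → wrap carry → 0x6B72
  0x6B72 + 0x5A44 = 0x0C5B6
One's-complement sum = 0xC5B6.
Checksum = ~0xC5B6 & 0xFFFF = 0x3A49.

3A49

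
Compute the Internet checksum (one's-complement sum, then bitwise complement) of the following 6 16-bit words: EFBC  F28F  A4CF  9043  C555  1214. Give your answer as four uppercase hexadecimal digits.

1136

One's-complement addition (fold any carry out of bit 15 back into bit 0):
  0xEFBC + 0xF28F = 0x1E24B → wrap carry → 0xE24C
  0xE24C + 0xA4CF = 0x1871B → wrap carry → 0x871C
  0x871C + 0x9043 = 0x1175F → wrap carry → 0x1760
  0x1760 + 0xC555 = 0x0DCB5
  0xDCB5 + 0x1214 = 0x0EEC9
One's-complement sum = 0xEEC9.
Checksum = ~0xEEC9 & 0xFFFF = 0x1136.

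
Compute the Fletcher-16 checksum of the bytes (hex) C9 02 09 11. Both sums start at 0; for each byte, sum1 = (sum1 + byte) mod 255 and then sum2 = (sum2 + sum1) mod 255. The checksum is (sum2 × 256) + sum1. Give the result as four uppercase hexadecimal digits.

Running sums (mod 255):
  after byte 0 (C9): sum1=201, sum2=201
  after byte 1 (02): sum1=203, sum2=149
  after byte 2 (09): sum1=212, sum2=106
  after byte 3 (11): sum1=229, sum2=80
Checksum = sum2·256 + sum1 = 80·256 + 229 = 20709 = 0x50E5.

50E5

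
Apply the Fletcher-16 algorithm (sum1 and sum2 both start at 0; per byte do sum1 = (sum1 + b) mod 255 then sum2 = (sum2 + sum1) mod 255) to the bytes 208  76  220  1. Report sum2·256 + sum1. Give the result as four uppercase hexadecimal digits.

E2FA

Running sums (mod 255):
  after byte 0 (208): sum1=208, sum2=208
  after byte 1 (76): sum1=29, sum2=237
  after byte 2 (220): sum1=249, sum2=231
  after byte 3 (1): sum1=250, sum2=226
Checksum = sum2·256 + sum1 = 226·256 + 250 = 58106 = 0xE2FA.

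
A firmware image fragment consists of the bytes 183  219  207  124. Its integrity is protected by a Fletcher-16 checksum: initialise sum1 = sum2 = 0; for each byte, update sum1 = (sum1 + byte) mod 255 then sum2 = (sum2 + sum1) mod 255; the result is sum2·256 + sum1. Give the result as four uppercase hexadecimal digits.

Running sums (mod 255):
  after byte 0 (183): sum1=183, sum2=183
  after byte 1 (219): sum1=147, sum2=75
  after byte 2 (207): sum1=99, sum2=174
  after byte 3 (124): sum1=223, sum2=142
Checksum = sum2·256 + sum1 = 142·256 + 223 = 36575 = 0x8EDF.

8EDF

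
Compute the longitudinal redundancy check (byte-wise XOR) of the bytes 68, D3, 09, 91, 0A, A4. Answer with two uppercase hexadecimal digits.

8D

XOR the bytes together:
  start with 0x68
  0x68 ⊕ 0xD3 = 0xBB
  0xBB ⊕ 0x09 = 0xB2
  0xB2 ⊕ 0x91 = 0x23
  0x23 ⊕ 0x0A = 0x29
  0x29 ⊕ 0xA4 = 0x8D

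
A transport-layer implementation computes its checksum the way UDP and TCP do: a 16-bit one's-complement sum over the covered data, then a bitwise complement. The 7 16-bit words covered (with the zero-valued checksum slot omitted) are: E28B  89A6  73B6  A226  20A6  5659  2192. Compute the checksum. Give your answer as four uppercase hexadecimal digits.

One's-complement addition (fold any carry out of bit 15 back into bit 0):
  0xE28B + 0x89A6 = 0x16C31 → wrap carry → 0x6C32
  0x6C32 + 0x73B6 = 0x0DFE8
  0xDFE8 + 0xA226 = 0x1820E → wrap carry → 0x820F
  0x820F + 0x20A6 = 0x0A2B5
  0xA2B5 + 0x5659 = 0x0F90E
  0xF90E + 0x2192 = 0x11AA0 → wrap carry → 0x1AA1
One's-complement sum = 0x1AA1.
Checksum = ~0x1AA1 & 0xFFFF = 0xE55E.

E55E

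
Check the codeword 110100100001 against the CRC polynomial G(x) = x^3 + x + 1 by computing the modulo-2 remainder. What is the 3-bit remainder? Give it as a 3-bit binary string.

001

Modulo-2 division of 110100100001 by 1011:
  pos 0: 1101 XOR 1011 = 0110
  pos 1: 1100 XOR 1011 = 0111
  pos 2: 1110 XOR 1011 = 0101
  pos 3: 1011 XOR 1011 = 0000
Remainder = 001 (nonzero — an error is detected).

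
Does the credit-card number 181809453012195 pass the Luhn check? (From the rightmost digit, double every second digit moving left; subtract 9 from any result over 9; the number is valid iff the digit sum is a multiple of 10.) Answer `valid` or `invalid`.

From the right, keep odd positions and double even positions (subtract 9 from any doubled value over 9):
  doubled (positions 2,4,...): 9 4 0 1 9 7 7 → sum 37
  kept (positions 1,3,...): 5 1 1 3 4 0 1 1 → sum 16
Total = 53.
53 mod 10 = 3, so the number is invalid.

invalid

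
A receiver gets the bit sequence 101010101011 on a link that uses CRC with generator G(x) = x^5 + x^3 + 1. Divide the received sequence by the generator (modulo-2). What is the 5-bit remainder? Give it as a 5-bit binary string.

11101

Modulo-2 division of 101010101011 by 101001:
  pos 0: 101010 XOR 101001 = 000011
  pos 4: 111010 XOR 101001 = 010011
  pos 5: 100111 XOR 101001 = 001110
Remainder = 11101 (nonzero — an error is detected).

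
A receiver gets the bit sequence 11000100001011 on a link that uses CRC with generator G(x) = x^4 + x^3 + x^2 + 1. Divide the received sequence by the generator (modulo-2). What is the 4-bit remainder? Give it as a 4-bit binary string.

Modulo-2 division of 11000100001011 by 11101:
  pos 0: 11000 XOR 11101 = 00101
  pos 2: 10110 XOR 11101 = 01011
  pos 3: 10110 XOR 11101 = 01011
  pos 4: 10110 XOR 11101 = 01011
  pos 5: 10110 XOR 11101 = 01011
  pos 6: 10111 XOR 11101 = 01010
  pos 7: 10100 XOR 11101 = 01001
  pos 8: 10011 XOR 11101 = 01110
  pos 9: 11101 XOR 11101 = 00000
Remainder = 0000 (zero — the frame passes the CRC check).

0000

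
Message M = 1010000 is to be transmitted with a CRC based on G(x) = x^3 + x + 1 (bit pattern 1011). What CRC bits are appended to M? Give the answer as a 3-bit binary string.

Append 3 zeros: 1010000000. Divide by 1011 (XOR where the leading bit is 1):
  pos 0: 1010 XOR 1011 = 0001
  pos 3: 1000 XOR 1011 = 0011
  pos 5: 1100 XOR 1011 = 0111
  pos 6: 1110 XOR 1011 = 0101
Remainder (last 3 bits) = 101. This is the CRC / FCS.

101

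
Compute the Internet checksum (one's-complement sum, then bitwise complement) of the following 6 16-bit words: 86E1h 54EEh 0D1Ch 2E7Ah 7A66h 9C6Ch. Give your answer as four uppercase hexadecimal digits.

D1C6

One's-complement addition (fold any carry out of bit 15 back into bit 0):
  0x86E1 + 0x54EE = 0x0DBCF
  0xDBCF + 0x0D1C = 0x0E8EB
  0xE8EB + 0x2E7A = 0x11765 → wrap carry → 0x1766
  0x1766 + 0x7A66 = 0x091CC
  0x91CC + 0x9C6C = 0x12E38 → wrap carry → 0x2E39
One's-complement sum = 0x2E39.
Checksum = ~0x2E39 & 0xFFFF = 0xD1C6.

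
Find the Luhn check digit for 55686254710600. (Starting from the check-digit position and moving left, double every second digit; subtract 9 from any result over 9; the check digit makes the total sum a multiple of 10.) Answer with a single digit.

Partial digits right→left: 0 0 6 0 1 7 4 5 2 6 8 6 5 5
Double every second digit counting from the check-digit position (so the 1st, 3rd, 5th, ... of the partial from the right).
  doubled (with −9 where >9): 0 3 2 8 4 7 1 → sum 25
  kept as-is: 0 0 7 5 6 6 5 → sum 29
Total = 25 + 29 = 54.
Check digit = (10 − (54 mod 10)) mod 10 = 6.

6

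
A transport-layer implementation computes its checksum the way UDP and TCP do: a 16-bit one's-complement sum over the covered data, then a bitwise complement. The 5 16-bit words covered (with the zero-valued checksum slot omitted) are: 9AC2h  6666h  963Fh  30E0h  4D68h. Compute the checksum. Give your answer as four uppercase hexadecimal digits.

One's-complement addition (fold any carry out of bit 15 back into bit 0):
  0x9AC2 + 0x6666 = 0x10128 → wrap carry → 0x0129
  0x0129 + 0x963F = 0x09768
  0x9768 + 0x30E0 = 0x0C848
  0xC848 + 0x4D68 = 0x115B0 → wrap carry → 0x15B1
One's-complement sum = 0x15B1.
Checksum = ~0x15B1 & 0xFFFF = 0xEA4E.

EA4E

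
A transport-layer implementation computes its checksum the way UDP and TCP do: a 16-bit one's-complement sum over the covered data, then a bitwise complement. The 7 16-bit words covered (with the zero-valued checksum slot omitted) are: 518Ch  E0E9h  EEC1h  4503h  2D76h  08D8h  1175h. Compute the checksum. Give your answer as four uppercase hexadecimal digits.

One's-complement addition (fold any carry out of bit 15 back into bit 0):
  0x518C + 0xE0E9 = 0x13275 → wrap carry → 0x3276
  0x3276 + 0xEEC1 = 0x12137 → wrap carry → 0x2138
  0x2138 + 0x4503 = 0x0663B
  0x663B + 0x2D76 = 0x093B1
  0x93B1 + 0x08D8 = 0x09C89
  0x9C89 + 0x1175 = 0x0ADFE
One's-complement sum = 0xADFE.
Checksum = ~0xADFE & 0xFFFF = 0x5201.

5201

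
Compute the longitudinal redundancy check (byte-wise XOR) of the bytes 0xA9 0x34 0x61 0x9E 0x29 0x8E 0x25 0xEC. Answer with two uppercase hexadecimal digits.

XOR the bytes together:
  start with 0xA9
  0xA9 ⊕ 0x34 = 0x9D
  0x9D ⊕ 0x61 = 0xFC
  0xFC ⊕ 0x9E = 0x62
  0x62 ⊕ 0x29 = 0x4B
  0x4B ⊕ 0x8E = 0xC5
  0xC5 ⊕ 0x25 = 0xE0
  0xE0 ⊕ 0xEC = 0x0C

0C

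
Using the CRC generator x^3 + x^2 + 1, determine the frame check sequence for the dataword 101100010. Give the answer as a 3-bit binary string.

110

Append 3 zeros: 101100010000. Divide by 1101 (XOR where the leading bit is 1):
  pos 0: 1011 XOR 1101 = 0110
  pos 1: 1100 XOR 1101 = 0001
  pos 4: 1001 XOR 1101 = 0100
  pos 5: 1000 XOR 1101 = 0101
  pos 6: 1010 XOR 1101 = 0111
  pos 7: 1110 XOR 1101 = 0011
Remainder (last 3 bits) = 110. This is the CRC / FCS.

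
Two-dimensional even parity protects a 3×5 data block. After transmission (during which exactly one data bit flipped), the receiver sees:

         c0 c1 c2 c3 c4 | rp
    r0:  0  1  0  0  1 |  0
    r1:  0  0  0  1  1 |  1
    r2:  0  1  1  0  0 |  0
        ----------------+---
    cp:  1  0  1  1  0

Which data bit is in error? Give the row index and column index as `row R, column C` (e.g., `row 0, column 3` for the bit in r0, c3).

Recompute each row's even parity and compare to rp:
  r0: data parity 0, sent rp 0 → ok
  r1: data parity 0, sent rp 1 → mismatch
  r2: data parity 0, sent rp 0 → ok
Recompute each column's even parity and compare to cp:
  c0: data parity 0, sent cp 1 → mismatch
  c1: data parity 0, sent cp 0 → ok
  c2: data parity 1, sent cp 1 → ok
  c3: data parity 1, sent cp 1 → ok
  c4: data parity 0, sent cp 0 → ok
Exactly one row (r1) and one column (c0) fail → the flipped bit is at their intersection.

row 1, column 0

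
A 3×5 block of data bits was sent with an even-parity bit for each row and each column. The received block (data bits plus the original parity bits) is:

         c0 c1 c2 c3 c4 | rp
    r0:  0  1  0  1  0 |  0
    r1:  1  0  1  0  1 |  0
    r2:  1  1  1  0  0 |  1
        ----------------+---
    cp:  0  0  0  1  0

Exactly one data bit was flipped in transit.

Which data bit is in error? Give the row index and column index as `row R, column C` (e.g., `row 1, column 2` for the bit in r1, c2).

row 1, column 4

Recompute each row's even parity and compare to rp:
  r0: data parity 0, sent rp 0 → ok
  r1: data parity 1, sent rp 0 → mismatch
  r2: data parity 1, sent rp 1 → ok
Recompute each column's even parity and compare to cp:
  c0: data parity 0, sent cp 0 → ok
  c1: data parity 0, sent cp 0 → ok
  c2: data parity 0, sent cp 0 → ok
  c3: data parity 1, sent cp 1 → ok
  c4: data parity 1, sent cp 0 → mismatch
Exactly one row (r1) and one column (c4) fail → the flipped bit is at their intersection.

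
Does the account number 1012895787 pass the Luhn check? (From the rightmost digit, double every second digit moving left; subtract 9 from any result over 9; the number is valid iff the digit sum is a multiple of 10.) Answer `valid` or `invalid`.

From the right, keep odd positions and double even positions (subtract 9 from any doubled value over 9):
  doubled (positions 2,4,...): 7 1 7 2 2 → sum 19
  kept (positions 1,3,...): 7 7 9 2 0 → sum 25
Total = 44.
44 mod 10 = 4, so the number is invalid.

invalid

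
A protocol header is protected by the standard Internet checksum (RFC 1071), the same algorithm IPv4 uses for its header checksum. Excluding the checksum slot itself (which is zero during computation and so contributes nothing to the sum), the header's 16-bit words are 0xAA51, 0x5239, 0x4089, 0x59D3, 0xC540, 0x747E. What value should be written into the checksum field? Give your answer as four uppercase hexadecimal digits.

One's-complement addition (fold any carry out of bit 15 back into bit 0):
  0xAA51 + 0x5239 = 0x0FC8A
  0xFC8A + 0x4089 = 0x13D13 → wrap carry → 0x3D14
  0x3D14 + 0x59D3 = 0x096E7
  0x96E7 + 0xC540 = 0x15C27 → wrap carry → 0x5C28
  0x5C28 + 0x747E = 0x0D0A6
One's-complement sum = 0xD0A6.
Checksum = ~0xD0A6 & 0xFFFF = 0x2F59.

2F59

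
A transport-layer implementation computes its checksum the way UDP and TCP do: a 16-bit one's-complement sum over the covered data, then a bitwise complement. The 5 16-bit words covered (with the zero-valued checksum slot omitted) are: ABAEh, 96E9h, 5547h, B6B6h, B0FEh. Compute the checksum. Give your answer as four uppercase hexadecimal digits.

One's-complement addition (fold any carry out of bit 15 back into bit 0):
  0xABAE + 0x96E9 = 0x14297 → wrap carry → 0x4298
  0x4298 + 0x5547 = 0x097DF
  0x97DF + 0xB6B6 = 0x14E95 → wrap carry → 0x4E96
  0x4E96 + 0xB0FE = 0x0FF94
One's-complement sum = 0xFF94.
Checksum = ~0xFF94 & 0xFFFF = 0x006B.

006B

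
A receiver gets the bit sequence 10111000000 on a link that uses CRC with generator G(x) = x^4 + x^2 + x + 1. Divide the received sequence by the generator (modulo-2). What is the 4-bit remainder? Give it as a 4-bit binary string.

Modulo-2 division of 10111000000 by 10111:
  pos 0: 10111 XOR 10111 = 00000
Remainder = 0000 (zero — the frame passes the CRC check).

0000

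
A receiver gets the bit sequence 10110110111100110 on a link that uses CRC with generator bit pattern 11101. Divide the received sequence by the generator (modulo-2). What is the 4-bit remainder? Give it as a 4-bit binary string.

Modulo-2 division of 10110110111100110 by 11101:
  pos 0: 10110 XOR 11101 = 01011
  pos 1: 10111 XOR 11101 = 01010
  pos 2: 10101 XOR 11101 = 01000
  pos 3: 10000 XOR 11101 = 01101
  pos 4: 11011 XOR 11101 = 00110
  pos 6: 11011 XOR 11101 = 00110
  pos 8: 11010 XOR 11101 = 00111
  pos 10: 11101 XOR 11101 = 00000
Remainder = 0010 (nonzero — an error is detected).

0010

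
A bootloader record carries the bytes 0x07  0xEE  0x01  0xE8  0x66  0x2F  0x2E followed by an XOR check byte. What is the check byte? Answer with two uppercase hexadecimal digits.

XOR the bytes together:
  start with 0x07
  0x07 ⊕ 0xEE = 0xE9
  0xE9 ⊕ 0x01 = 0xE8
  0xE8 ⊕ 0xE8 = 0x00
  0x00 ⊕ 0x66 = 0x66
  0x66 ⊕ 0x2F = 0x49
  0x49 ⊕ 0x2E = 0x67

67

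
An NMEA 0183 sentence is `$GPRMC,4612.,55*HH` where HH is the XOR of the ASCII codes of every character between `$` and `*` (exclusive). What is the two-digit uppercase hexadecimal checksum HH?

64

XOR the ASCII codes of the payload characters:
  'G' = 0x47 → acc = 0x47
  'P' = 0x50 → acc = 0x17
  'R' = 0x52 → acc = 0x45
  'M' = 0x4D → acc = 0x08
  'C' = 0x43 → acc = 0x4B
  ',' = 0x2C → acc = 0x67
  '4' = 0x34 → acc = 0x53
  '6' = 0x36 → acc = 0x65
  '1' = 0x31 → acc = 0x54
  '2' = 0x32 → acc = 0x66
  '.' = 0x2E → acc = 0x48
  ',' = 0x2C → acc = 0x64
  '5' = 0x35 → acc = 0x51
  '5' = 0x35 → acc = 0x64
Checksum = 0x64.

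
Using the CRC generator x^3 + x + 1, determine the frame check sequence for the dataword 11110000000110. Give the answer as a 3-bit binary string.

011

Append 3 zeros: 11110000000110000. Divide by 1011 (XOR where the leading bit is 1):
  pos 0: 1111 XOR 1011 = 0100
  pos 1: 1000 XOR 1011 = 0011
  pos 3: 1100 XOR 1011 = 0111
  pos 4: 1110 XOR 1011 = 0101
  pos 5: 1010 XOR 1011 = 0001
  pos 8: 1001 XOR 1011 = 0010
  pos 10: 1010 XOR 1011 = 0001
  pos 13: 1000 XOR 1011 = 0011
Remainder (last 3 bits) = 011. This is the CRC / FCS.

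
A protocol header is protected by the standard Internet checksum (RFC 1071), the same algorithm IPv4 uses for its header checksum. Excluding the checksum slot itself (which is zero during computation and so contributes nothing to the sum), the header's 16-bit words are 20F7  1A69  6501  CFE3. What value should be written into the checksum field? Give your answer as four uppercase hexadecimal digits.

8FBA

One's-complement addition (fold any carry out of bit 15 back into bit 0):
  0x20F7 + 0x1A69 = 0x03B60
  0x3B60 + 0x6501 = 0x0A061
  0xA061 + 0xCFE3 = 0x17044 → wrap carry → 0x7045
One's-complement sum = 0x7045.
Checksum = ~0x7045 & 0xFFFF = 0x8FBA.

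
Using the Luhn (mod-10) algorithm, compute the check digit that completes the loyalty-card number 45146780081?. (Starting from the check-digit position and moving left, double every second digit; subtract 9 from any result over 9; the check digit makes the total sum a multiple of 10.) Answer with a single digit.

4

Partial digits right→left: 1 8 0 0 8 7 6 4 1 5 4
Double every second digit counting from the check-digit position (so the 1st, 3rd, 5th, ... of the partial from the right).
  doubled (with −9 where >9): 2 0 7 3 2 8 → sum 22
  kept as-is: 8 0 7 4 5 → sum 24
Total = 22 + 24 = 46.
Check digit = (10 − (46 mod 10)) mod 10 = 4.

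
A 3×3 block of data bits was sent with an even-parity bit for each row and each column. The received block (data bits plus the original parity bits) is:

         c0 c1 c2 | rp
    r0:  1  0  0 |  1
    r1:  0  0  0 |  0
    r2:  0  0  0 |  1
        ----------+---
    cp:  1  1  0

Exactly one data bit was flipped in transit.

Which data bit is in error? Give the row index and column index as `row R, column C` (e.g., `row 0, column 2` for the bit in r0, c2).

Recompute each row's even parity and compare to rp:
  r0: data parity 1, sent rp 1 → ok
  r1: data parity 0, sent rp 0 → ok
  r2: data parity 0, sent rp 1 → mismatch
Recompute each column's even parity and compare to cp:
  c0: data parity 1, sent cp 1 → ok
  c1: data parity 0, sent cp 1 → mismatch
  c2: data parity 0, sent cp 0 → ok
Exactly one row (r2) and one column (c1) fail → the flipped bit is at their intersection.

row 2, column 1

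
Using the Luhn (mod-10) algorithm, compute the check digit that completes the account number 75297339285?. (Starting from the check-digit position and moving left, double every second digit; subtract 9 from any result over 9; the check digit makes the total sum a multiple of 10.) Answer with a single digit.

1

Partial digits right→left: 5 8 2 9 3 3 7 9 2 5 7
Double every second digit counting from the check-digit position (so the 1st, 3rd, 5th, ... of the partial from the right).
  doubled (with −9 where >9): 1 4 6 5 4 5 → sum 25
  kept as-is: 8 9 3 9 5 → sum 34
Total = 25 + 34 = 59.
Check digit = (10 − (59 mod 10)) mod 10 = 1.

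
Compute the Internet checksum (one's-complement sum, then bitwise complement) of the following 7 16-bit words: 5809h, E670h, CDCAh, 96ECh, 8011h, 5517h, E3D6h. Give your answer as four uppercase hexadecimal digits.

A3CE

One's-complement addition (fold any carry out of bit 15 back into bit 0):
  0x5809 + 0xE670 = 0x13E79 → wrap carry → 0x3E7A
  0x3E7A + 0xCDCA = 0x10C44 → wrap carry → 0x0C45
  0x0C45 + 0x96EC = 0x0A331
  0xA331 + 0x8011 = 0x12342 → wrap carry → 0x2343
  0x2343 + 0x5517 = 0x0785A
  0x785A + 0xE3D6 = 0x15C30 → wrap carry → 0x5C31
One's-complement sum = 0x5C31.
Checksum = ~0x5C31 & 0xFFFF = 0xA3CE.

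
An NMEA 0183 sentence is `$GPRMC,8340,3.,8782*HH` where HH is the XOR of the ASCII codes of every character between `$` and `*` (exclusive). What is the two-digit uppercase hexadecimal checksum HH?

XOR the ASCII codes of the payload characters:
  'G' = 0x47 → acc = 0x47
  'P' = 0x50 → acc = 0x17
  'R' = 0x52 → acc = 0x45
  'M' = 0x4D → acc = 0x08
  'C' = 0x43 → acc = 0x4B
  ',' = 0x2C → acc = 0x67
  '8' = 0x38 → acc = 0x5F
  '3' = 0x33 → acc = 0x6C
  '4' = 0x34 → acc = 0x58
  '0' = 0x30 → acc = 0x68
  ',' = 0x2C → acc = 0x44
  '3' = 0x33 → acc = 0x77
  '.' = 0x2E → acc = 0x59
  ',' = 0x2C → acc = 0x75
  '8' = 0x38 → acc = 0x4D
  '7' = 0x37 → acc = 0x7A
  '8' = 0x38 → acc = 0x42
  '2' = 0x32 → acc = 0x70
Checksum = 0x70.

70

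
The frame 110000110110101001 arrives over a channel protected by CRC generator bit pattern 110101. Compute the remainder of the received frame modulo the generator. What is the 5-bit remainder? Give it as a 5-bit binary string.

Modulo-2 division of 110000110110101001 by 110101:
  pos 0: 110000 XOR 110101 = 000101
  pos 3: 101110 XOR 110101 = 011011
  pos 4: 110111 XOR 110101 = 000010
  pos 8: 101010 XOR 110101 = 011111
  pos 9: 111111 XOR 110101 = 001010
  pos 11: 101000 XOR 110101 = 011101
  pos 12: 111011 XOR 110101 = 001110
Remainder = 01110 (nonzero — an error is detected).

01110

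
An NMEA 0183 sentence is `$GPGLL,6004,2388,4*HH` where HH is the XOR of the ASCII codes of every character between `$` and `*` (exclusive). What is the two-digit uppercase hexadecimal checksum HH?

XOR the ASCII codes of the payload characters:
  'G' = 0x47 → acc = 0x47
  'P' = 0x50 → acc = 0x17
  'G' = 0x47 → acc = 0x50
  'L' = 0x4C → acc = 0x1C
  'L' = 0x4C → acc = 0x50
  ',' = 0x2C → acc = 0x7C
  '6' = 0x36 → acc = 0x4A
  '0' = 0x30 → acc = 0x7A
  '0' = 0x30 → acc = 0x4A
  '4' = 0x34 → acc = 0x7E
  ',' = 0x2C → acc = 0x52
  '2' = 0x32 → acc = 0x60
  '3' = 0x33 → acc = 0x53
  '8' = 0x38 → acc = 0x6B
  '8' = 0x38 → acc = 0x53
  ',' = 0x2C → acc = 0x7F
  '4' = 0x34 → acc = 0x4B
Checksum = 0x4B.

4B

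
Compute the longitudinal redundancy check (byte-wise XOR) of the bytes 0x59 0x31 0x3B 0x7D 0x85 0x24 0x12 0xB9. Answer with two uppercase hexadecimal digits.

XOR the bytes together:
  start with 0x59
  0x59 ⊕ 0x31 = 0x68
  0x68 ⊕ 0x3B = 0x53
  0x53 ⊕ 0x7D = 0x2E
  0x2E ⊕ 0x85 = 0xAB
  0xAB ⊕ 0x24 = 0x8F
  0x8F ⊕ 0x12 = 0x9D
  0x9D ⊕ 0xB9 = 0x24

24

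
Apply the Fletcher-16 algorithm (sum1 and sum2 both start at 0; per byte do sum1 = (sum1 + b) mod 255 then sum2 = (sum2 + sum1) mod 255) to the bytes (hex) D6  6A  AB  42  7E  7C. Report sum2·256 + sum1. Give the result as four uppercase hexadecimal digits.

0C2A

Running sums (mod 255):
  after byte 0 (D6): sum1=214, sum2=214
  after byte 1 (6A): sum1=65, sum2=24
  after byte 2 (AB): sum1=236, sum2=5
  after byte 3 (42): sum1=47, sum2=52
  after byte 4 (7E): sum1=173, sum2=225
  after byte 5 (7C): sum1=42, sum2=12
Checksum = sum2·256 + sum1 = 12·256 + 42 = 3114 = 0x0C2A.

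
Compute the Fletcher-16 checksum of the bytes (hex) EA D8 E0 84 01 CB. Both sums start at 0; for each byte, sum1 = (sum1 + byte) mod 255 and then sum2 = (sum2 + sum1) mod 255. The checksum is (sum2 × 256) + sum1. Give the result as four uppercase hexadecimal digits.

Running sums (mod 255):
  after byte 0 (EA): sum1=234, sum2=234
  after byte 1 (D8): sum1=195, sum2=174
  after byte 2 (E0): sum1=164, sum2=83
  after byte 3 (84): sum1=41, sum2=124
  after byte 4 (01): sum1=42, sum2=166
  after byte 5 (CB): sum1=245, sum2=156
Checksum = sum2·256 + sum1 = 156·256 + 245 = 40181 = 0x9CF5.

9CF5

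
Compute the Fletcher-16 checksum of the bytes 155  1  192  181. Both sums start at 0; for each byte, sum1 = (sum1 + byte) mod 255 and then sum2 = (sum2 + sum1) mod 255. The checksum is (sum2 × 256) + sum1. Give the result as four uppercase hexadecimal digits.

Running sums (mod 255):
  after byte 0 (155): sum1=155, sum2=155
  after byte 1 (1): sum1=156, sum2=56
  after byte 2 (192): sum1=93, sum2=149
  after byte 3 (181): sum1=19, sum2=168
Checksum = sum2·256 + sum1 = 168·256 + 19 = 43027 = 0xA813.

A813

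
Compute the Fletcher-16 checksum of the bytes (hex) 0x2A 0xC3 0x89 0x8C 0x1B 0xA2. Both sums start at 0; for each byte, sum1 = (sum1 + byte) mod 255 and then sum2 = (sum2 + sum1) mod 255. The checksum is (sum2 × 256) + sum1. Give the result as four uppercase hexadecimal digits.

74C1

Running sums (mod 255):
  after byte 0 (0x2A): sum1=42, sum2=42
  after byte 1 (0xC3): sum1=237, sum2=24
  after byte 2 (0x89): sum1=119, sum2=143
  after byte 3 (0x8C): sum1=4, sum2=147
  after byte 4 (0x1B): sum1=31, sum2=178
  after byte 5 (0xA2): sum1=193, sum2=116
Checksum = sum2·256 + sum1 = 116·256 + 193 = 29889 = 0x74C1.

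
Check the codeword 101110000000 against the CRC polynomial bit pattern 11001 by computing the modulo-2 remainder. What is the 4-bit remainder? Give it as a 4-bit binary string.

0001

Modulo-2 division of 101110000000 by 11001:
  pos 0: 10111 XOR 11001 = 01110
  pos 1: 11100 XOR 11001 = 00101
  pos 3: 10100 XOR 11001 = 01101
  pos 4: 11010 XOR 11001 = 00011
  pos 7: 11000 XOR 11001 = 00001
Remainder = 0001 (nonzero — an error is detected).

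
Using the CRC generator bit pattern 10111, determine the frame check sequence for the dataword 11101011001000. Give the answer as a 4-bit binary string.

1011

Append 4 zeros: 111010110010000000. Divide by 10111 (XOR where the leading bit is 1):
  pos 0: 11101 XOR 10111 = 01010
  pos 1: 10100 XOR 10111 = 00011
  pos 4: 11110 XOR 10111 = 01001
  pos 5: 10010 XOR 10111 = 00101
  pos 7: 10110 XOR 10111 = 00001
  pos 11: 10000 XOR 10111 = 00111
  pos 13: 11100 XOR 10111 = 01011
Remainder (last 4 bits) = 1011. This is the CRC / FCS.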